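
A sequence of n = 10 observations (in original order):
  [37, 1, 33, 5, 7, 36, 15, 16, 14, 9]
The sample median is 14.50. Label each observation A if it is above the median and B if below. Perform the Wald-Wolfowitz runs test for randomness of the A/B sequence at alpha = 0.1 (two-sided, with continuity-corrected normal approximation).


Step 1: Compute median = 14.50; label A = above, B = below.
Labels in order: ABABBAAABB  (n_A = 5, n_B = 5)
Step 2: Count runs R = 6.
Step 3: Under H0 (random ordering), E[R] = 2*n_A*n_B/(n_A+n_B) + 1 = 2*5*5/10 + 1 = 6.0000.
        Var[R] = 2*n_A*n_B*(2*n_A*n_B - n_A - n_B) / ((n_A+n_B)^2 * (n_A+n_B-1)) = 2000/900 = 2.2222.
        SD[R] = 1.4907.
Step 4: R = E[R], so z = 0 with no continuity correction.
Step 5: Two-sided p-value via normal approximation = 2*(1 - Phi(|z|)) = 1.000000.
Step 6: alpha = 0.1. fail to reject H0.

R = 6, z = 0.0000, p = 1.000000, fail to reject H0.


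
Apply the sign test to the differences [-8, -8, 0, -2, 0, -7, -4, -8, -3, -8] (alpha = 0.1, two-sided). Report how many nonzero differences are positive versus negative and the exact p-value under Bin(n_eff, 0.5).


Step 1: Discard zero differences. Original n = 10; n_eff = number of nonzero differences = 8.
Nonzero differences (with sign): -8, -8, -2, -7, -4, -8, -3, -8
Step 2: Count signs: positive = 0, negative = 8.
Step 3: Under H0: P(positive) = 0.5, so the number of positives S ~ Bin(8, 0.5).
Step 4: Two-sided exact p-value = sum of Bin(8,0.5) probabilities at or below the observed probability = 0.007812.
Step 5: alpha = 0.1. reject H0.

n_eff = 8, pos = 0, neg = 8, p = 0.007812, reject H0.


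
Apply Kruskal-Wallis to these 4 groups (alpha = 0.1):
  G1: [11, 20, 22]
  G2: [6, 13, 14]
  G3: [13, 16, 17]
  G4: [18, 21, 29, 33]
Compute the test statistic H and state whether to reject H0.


Step 1: Combine all N = 13 observations and assign midranks.
sorted (value, group, rank): (6,G2,1), (11,G1,2), (13,G2,3.5), (13,G3,3.5), (14,G2,5), (16,G3,6), (17,G3,7), (18,G4,8), (20,G1,9), (21,G4,10), (22,G1,11), (29,G4,12), (33,G4,13)
Step 2: Sum ranks within each group.
R_1 = 22 (n_1 = 3)
R_2 = 9.5 (n_2 = 3)
R_3 = 16.5 (n_3 = 3)
R_4 = 43 (n_4 = 4)
Step 3: H = 12/(N(N+1)) * sum(R_i^2/n_i) - 3(N+1)
     = 12/(13*14) * (22^2/3 + 9.5^2/3 + 16.5^2/3 + 43^2/4) - 3*14
     = 0.065934 * 744.417 - 42
     = 7.082418.
Step 4: Ties present; correction factor C = 1 - 6/(13^3 - 13) = 0.997253. Corrected H = 7.082418 / 0.997253 = 7.101928.
Step 5: Under H0, H ~ chi^2(3); p-value = 0.068719.
Step 6: alpha = 0.1. reject H0.

H = 7.1019, df = 3, p = 0.068719, reject H0.


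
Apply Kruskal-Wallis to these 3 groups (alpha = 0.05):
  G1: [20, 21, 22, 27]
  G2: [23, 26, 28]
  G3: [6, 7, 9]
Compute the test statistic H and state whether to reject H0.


Step 1: Combine all N = 10 observations and assign midranks.
sorted (value, group, rank): (6,G3,1), (7,G3,2), (9,G3,3), (20,G1,4), (21,G1,5), (22,G1,6), (23,G2,7), (26,G2,8), (27,G1,9), (28,G2,10)
Step 2: Sum ranks within each group.
R_1 = 24 (n_1 = 4)
R_2 = 25 (n_2 = 3)
R_3 = 6 (n_3 = 3)
Step 3: H = 12/(N(N+1)) * sum(R_i^2/n_i) - 3(N+1)
     = 12/(10*11) * (24^2/4 + 25^2/3 + 6^2/3) - 3*11
     = 0.109091 * 364.333 - 33
     = 6.745455.
Step 4: No ties, so H is used without correction.
Step 5: Under H0, H ~ chi^2(2); p-value = 0.034296.
Step 6: alpha = 0.05. reject H0.

H = 6.7455, df = 2, p = 0.034296, reject H0.


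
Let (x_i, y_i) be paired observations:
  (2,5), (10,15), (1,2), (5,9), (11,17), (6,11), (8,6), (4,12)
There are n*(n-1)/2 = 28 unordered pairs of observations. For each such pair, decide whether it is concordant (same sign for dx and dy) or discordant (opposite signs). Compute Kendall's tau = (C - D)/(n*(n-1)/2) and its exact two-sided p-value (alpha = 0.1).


Step 1: Enumerate the 28 unordered pairs (i,j) with i<j and classify each by sign(x_j-x_i) * sign(y_j-y_i).
  (1,2):dx=+8,dy=+10->C; (1,3):dx=-1,dy=-3->C; (1,4):dx=+3,dy=+4->C; (1,5):dx=+9,dy=+12->C
  (1,6):dx=+4,dy=+6->C; (1,7):dx=+6,dy=+1->C; (1,8):dx=+2,dy=+7->C; (2,3):dx=-9,dy=-13->C
  (2,4):dx=-5,dy=-6->C; (2,5):dx=+1,dy=+2->C; (2,6):dx=-4,dy=-4->C; (2,7):dx=-2,dy=-9->C
  (2,8):dx=-6,dy=-3->C; (3,4):dx=+4,dy=+7->C; (3,5):dx=+10,dy=+15->C; (3,6):dx=+5,dy=+9->C
  (3,7):dx=+7,dy=+4->C; (3,8):dx=+3,dy=+10->C; (4,5):dx=+6,dy=+8->C; (4,6):dx=+1,dy=+2->C
  (4,7):dx=+3,dy=-3->D; (4,8):dx=-1,dy=+3->D; (5,6):dx=-5,dy=-6->C; (5,7):dx=-3,dy=-11->C
  (5,8):dx=-7,dy=-5->C; (6,7):dx=+2,dy=-5->D; (6,8):dx=-2,dy=+1->D; (7,8):dx=-4,dy=+6->D
Step 2: C = 23, D = 5, total pairs = 28.
Step 3: tau = (C - D)/(n(n-1)/2) = (23 - 5)/28 = 0.642857.
Step 4: Exact two-sided p-value (enumerate n! = 40320 permutations of y under H0): p = 0.031151.
Step 5: alpha = 0.1. reject H0.

tau_b = 0.6429 (C=23, D=5), p = 0.031151, reject H0.


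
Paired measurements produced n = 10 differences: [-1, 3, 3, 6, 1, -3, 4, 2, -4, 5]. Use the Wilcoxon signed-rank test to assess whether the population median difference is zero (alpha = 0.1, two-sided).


Step 1: Drop any zero differences (none here) and take |d_i|.
|d| = [1, 3, 3, 6, 1, 3, 4, 2, 4, 5]
Step 2: Midrank |d_i| (ties get averaged ranks).
ranks: |1|->1.5, |3|->5, |3|->5, |6|->10, |1|->1.5, |3|->5, |4|->7.5, |2|->3, |4|->7.5, |5|->9
Step 3: Attach original signs; sum ranks with positive sign and with negative sign.
W+ = 5 + 5 + 10 + 1.5 + 7.5 + 3 + 9 = 41
W- = 1.5 + 5 + 7.5 = 14
(Check: W+ + W- = 55 should equal n(n+1)/2 = 55.)
Step 4: Test statistic W = min(W+, W-) = 14.
Step 5: Ties in |d|, so use the tie-corrected normal approximation.
        E[W] = n(n+1)/4 = 10*11/4 = 27.5.
        Tie groups: |d|=1 (t=2), |d|=3 (t=3), |d|=4 (t=2); sum(t^3 - t) = 36.
        Var[W] = n(n+1)(2n+1)/24 - sum(t^3-t)/48 = 2310/24 - 36/48 = 95.5.
        z = (W - E[W]) / sqrt(Var[W]) = (14 - 27.5) / 9.7724 = -1.3814.
        Two-sided p = 2*Phi(z) = 0.167144.
Step 6: alpha = 0.1. fail to reject H0.

W+ = 41, W- = 14, W = min = 14, p = 0.167144, fail to reject H0.


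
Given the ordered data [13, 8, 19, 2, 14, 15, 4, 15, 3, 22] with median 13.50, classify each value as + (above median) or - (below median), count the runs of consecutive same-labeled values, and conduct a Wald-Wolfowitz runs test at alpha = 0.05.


Step 1: Compute median = 13.50; label A = above, B = below.
Labels in order: BBABAABABA  (n_A = 5, n_B = 5)
Step 2: Count runs R = 8.
Step 3: Under H0 (random ordering), E[R] = 2*n_A*n_B/(n_A+n_B) + 1 = 2*5*5/10 + 1 = 6.0000.
        Var[R] = 2*n_A*n_B*(2*n_A*n_B - n_A - n_B) / ((n_A+n_B)^2 * (n_A+n_B-1)) = 2000/900 = 2.2222.
        SD[R] = 1.4907.
Step 4: Continuity-corrected z = (R - 0.5 - E[R]) / SD[R] = (8 - 0.5 - 6.0000) / 1.4907 = 1.0062.
Step 5: Two-sided p-value via normal approximation = 2*(1 - Phi(|z|)) = 0.314305.
Step 6: alpha = 0.05. fail to reject H0.

R = 8, z = 1.0062, p = 0.314305, fail to reject H0.


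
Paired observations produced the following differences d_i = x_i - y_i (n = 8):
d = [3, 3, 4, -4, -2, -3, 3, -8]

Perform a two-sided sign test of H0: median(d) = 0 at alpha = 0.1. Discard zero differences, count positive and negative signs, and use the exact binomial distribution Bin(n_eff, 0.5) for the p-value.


Step 1: Discard zero differences. Original n = 8; n_eff = number of nonzero differences = 8.
Nonzero differences (with sign): +3, +3, +4, -4, -2, -3, +3, -8
Step 2: Count signs: positive = 4, negative = 4.
Step 3: Under H0: P(positive) = 0.5, so the number of positives S ~ Bin(8, 0.5).
Step 4: Two-sided exact p-value = sum of Bin(8,0.5) probabilities at or below the observed probability = 1.000000.
Step 5: alpha = 0.1. fail to reject H0.

n_eff = 8, pos = 4, neg = 4, p = 1.000000, fail to reject H0.


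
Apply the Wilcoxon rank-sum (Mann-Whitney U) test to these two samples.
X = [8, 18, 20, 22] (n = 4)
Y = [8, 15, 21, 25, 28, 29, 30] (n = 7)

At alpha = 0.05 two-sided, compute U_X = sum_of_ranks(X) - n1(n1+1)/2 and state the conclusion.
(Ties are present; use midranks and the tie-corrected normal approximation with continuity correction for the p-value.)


Step 1: Combine and sort all 11 observations; assign midranks.
sorted (value, group): (8,X), (8,Y), (15,Y), (18,X), (20,X), (21,Y), (22,X), (25,Y), (28,Y), (29,Y), (30,Y)
ranks: 8->1.5, 8->1.5, 15->3, 18->4, 20->5, 21->6, 22->7, 25->8, 28->9, 29->10, 30->11
Step 2: Rank sum for X: R1 = 1.5 + 4 + 5 + 7 = 17.5.
Step 3: U_X = R1 - n1(n1+1)/2 = 17.5 - 4*5/2 = 17.5 - 10 = 7.5.
       U_Y = n1*n2 - U_X = 28 - 7.5 = 20.5.
Step 4: Ties are present, so use the tie-corrected normal approximation (with continuity correction) for the p-value.
Step 5: p-value = 0.255756; compare to alpha = 0.05. fail to reject H0.

U_X = 7.5, p = 0.255756, fail to reject H0 at alpha = 0.05.


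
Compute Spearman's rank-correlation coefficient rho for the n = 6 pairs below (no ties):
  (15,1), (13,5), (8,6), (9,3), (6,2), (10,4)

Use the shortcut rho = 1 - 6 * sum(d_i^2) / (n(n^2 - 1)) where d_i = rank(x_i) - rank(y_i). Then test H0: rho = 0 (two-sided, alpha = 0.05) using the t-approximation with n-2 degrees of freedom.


Step 1: Rank x and y separately (midranks; no ties here).
rank(x): 15->6, 13->5, 8->2, 9->3, 6->1, 10->4
rank(y): 1->1, 5->5, 6->6, 3->3, 2->2, 4->4
Step 2: d_i = R_x(i) - R_y(i); compute d_i^2.
  (6-1)^2=25, (5-5)^2=0, (2-6)^2=16, (3-3)^2=0, (1-2)^2=1, (4-4)^2=0
sum(d^2) = 42.
Step 3: rho = 1 - 6*42 / (6*(6^2 - 1)) = 1 - 252/210 = -0.200000.
Step 4: Under H0, t = rho * sqrt((n-2)/(1-rho^2)) = -0.4082 ~ t(4).
Step 5: Two-sided p-value from the t-distribution with 4 df = 0.704000.
Step 6: alpha = 0.05. fail to reject H0.

rho = -0.2000, p = 0.704000, fail to reject H0 at alpha = 0.05.


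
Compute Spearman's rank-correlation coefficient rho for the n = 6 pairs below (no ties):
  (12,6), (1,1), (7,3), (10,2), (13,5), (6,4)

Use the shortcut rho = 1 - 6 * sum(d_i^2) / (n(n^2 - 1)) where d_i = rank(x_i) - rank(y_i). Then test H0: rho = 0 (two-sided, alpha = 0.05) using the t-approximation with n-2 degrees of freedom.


Step 1: Rank x and y separately (midranks; no ties here).
rank(x): 12->5, 1->1, 7->3, 10->4, 13->6, 6->2
rank(y): 6->6, 1->1, 3->3, 2->2, 5->5, 4->4
Step 2: d_i = R_x(i) - R_y(i); compute d_i^2.
  (5-6)^2=1, (1-1)^2=0, (3-3)^2=0, (4-2)^2=4, (6-5)^2=1, (2-4)^2=4
sum(d^2) = 10.
Step 3: rho = 1 - 6*10 / (6*(6^2 - 1)) = 1 - 60/210 = 0.714286.
Step 4: Under H0, t = rho * sqrt((n-2)/(1-rho^2)) = 2.0412 ~ t(4).
Step 5: Two-sided p-value from the t-distribution with 4 df = 0.110787.
Step 6: alpha = 0.05. fail to reject H0.

rho = 0.7143, p = 0.110787, fail to reject H0 at alpha = 0.05.


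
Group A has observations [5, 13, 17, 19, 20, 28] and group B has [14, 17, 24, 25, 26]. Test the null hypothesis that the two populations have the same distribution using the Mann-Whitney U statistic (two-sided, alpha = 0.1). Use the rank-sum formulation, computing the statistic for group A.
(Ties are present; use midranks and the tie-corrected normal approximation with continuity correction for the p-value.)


Step 1: Combine and sort all 11 observations; assign midranks.
sorted (value, group): (5,X), (13,X), (14,Y), (17,X), (17,Y), (19,X), (20,X), (24,Y), (25,Y), (26,Y), (28,X)
ranks: 5->1, 13->2, 14->3, 17->4.5, 17->4.5, 19->6, 20->7, 24->8, 25->9, 26->10, 28->11
Step 2: Rank sum for X: R1 = 1 + 2 + 4.5 + 6 + 7 + 11 = 31.5.
Step 3: U_X = R1 - n1(n1+1)/2 = 31.5 - 6*7/2 = 31.5 - 21 = 10.5.
       U_Y = n1*n2 - U_X = 30 - 10.5 = 19.5.
Step 4: Ties are present, so use the tie-corrected normal approximation (with continuity correction) for the p-value.
Step 5: p-value = 0.464192; compare to alpha = 0.1. fail to reject H0.

U_X = 10.5, p = 0.464192, fail to reject H0 at alpha = 0.1.


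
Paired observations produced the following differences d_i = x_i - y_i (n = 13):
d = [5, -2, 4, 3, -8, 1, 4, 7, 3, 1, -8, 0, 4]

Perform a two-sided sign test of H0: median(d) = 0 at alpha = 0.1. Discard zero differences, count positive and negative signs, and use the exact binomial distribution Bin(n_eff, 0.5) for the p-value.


Step 1: Discard zero differences. Original n = 13; n_eff = number of nonzero differences = 12.
Nonzero differences (with sign): +5, -2, +4, +3, -8, +1, +4, +7, +3, +1, -8, +4
Step 2: Count signs: positive = 9, negative = 3.
Step 3: Under H0: P(positive) = 0.5, so the number of positives S ~ Bin(12, 0.5).
Step 4: Two-sided exact p-value = sum of Bin(12,0.5) probabilities at or below the observed probability = 0.145996.
Step 5: alpha = 0.1. fail to reject H0.

n_eff = 12, pos = 9, neg = 3, p = 0.145996, fail to reject H0.


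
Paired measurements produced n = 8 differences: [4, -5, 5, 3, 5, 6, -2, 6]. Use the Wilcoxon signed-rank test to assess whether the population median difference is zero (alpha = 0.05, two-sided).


Step 1: Drop any zero differences (none here) and take |d_i|.
|d| = [4, 5, 5, 3, 5, 6, 2, 6]
Step 2: Midrank |d_i| (ties get averaged ranks).
ranks: |4|->3, |5|->5, |5|->5, |3|->2, |5|->5, |6|->7.5, |2|->1, |6|->7.5
Step 3: Attach original signs; sum ranks with positive sign and with negative sign.
W+ = 3 + 5 + 2 + 5 + 7.5 + 7.5 = 30
W- = 5 + 1 = 6
(Check: W+ + W- = 36 should equal n(n+1)/2 = 36.)
Step 4: Test statistic W = min(W+, W-) = 6.
Step 5: Ties in |d|, so use the tie-corrected normal approximation.
        E[W] = n(n+1)/4 = 8*9/4 = 18.
        Tie groups: |d|=5 (t=3), |d|=6 (t=2); sum(t^3 - t) = 30.
        Var[W] = n(n+1)(2n+1)/24 - sum(t^3-t)/48 = 1224/24 - 30/48 = 50.375.
        z = (W - E[W]) / sqrt(Var[W]) = (6 - 18) / 7.0975 = -1.6907.
        Two-sided p = 2*Phi(z) = 0.090889.
Step 6: alpha = 0.05. fail to reject H0.

W+ = 30, W- = 6, W = min = 6, p = 0.090889, fail to reject H0.


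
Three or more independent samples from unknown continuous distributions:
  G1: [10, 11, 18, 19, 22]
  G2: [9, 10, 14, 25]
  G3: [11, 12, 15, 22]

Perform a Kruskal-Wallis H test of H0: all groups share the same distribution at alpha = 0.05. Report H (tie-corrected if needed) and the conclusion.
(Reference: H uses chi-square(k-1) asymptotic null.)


Step 1: Combine all N = 13 observations and assign midranks.
sorted (value, group, rank): (9,G2,1), (10,G1,2.5), (10,G2,2.5), (11,G1,4.5), (11,G3,4.5), (12,G3,6), (14,G2,7), (15,G3,8), (18,G1,9), (19,G1,10), (22,G1,11.5), (22,G3,11.5), (25,G2,13)
Step 2: Sum ranks within each group.
R_1 = 37.5 (n_1 = 5)
R_2 = 23.5 (n_2 = 4)
R_3 = 30 (n_3 = 4)
Step 3: H = 12/(N(N+1)) * sum(R_i^2/n_i) - 3(N+1)
     = 12/(13*14) * (37.5^2/5 + 23.5^2/4 + 30^2/4) - 3*14
     = 0.065934 * 644.312 - 42
     = 0.482143.
Step 4: Ties present; correction factor C = 1 - 18/(13^3 - 13) = 0.991758. Corrected H = 0.482143 / 0.991758 = 0.486150.
Step 5: Under H0, H ~ chi^2(2); p-value = 0.784213.
Step 6: alpha = 0.05. fail to reject H0.

H = 0.4861, df = 2, p = 0.784213, fail to reject H0.


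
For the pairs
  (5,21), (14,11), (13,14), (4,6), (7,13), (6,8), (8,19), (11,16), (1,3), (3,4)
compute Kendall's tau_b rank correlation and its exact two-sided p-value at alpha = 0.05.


Step 1: Enumerate the 45 unordered pairs (i,j) with i<j and classify each by sign(x_j-x_i) * sign(y_j-y_i).
  (1,2):dx=+9,dy=-10->D; (1,3):dx=+8,dy=-7->D; (1,4):dx=-1,dy=-15->C; (1,5):dx=+2,dy=-8->D
  (1,6):dx=+1,dy=-13->D; (1,7):dx=+3,dy=-2->D; (1,8):dx=+6,dy=-5->D; (1,9):dx=-4,dy=-18->C
  (1,10):dx=-2,dy=-17->C; (2,3):dx=-1,dy=+3->D; (2,4):dx=-10,dy=-5->C; (2,5):dx=-7,dy=+2->D
  (2,6):dx=-8,dy=-3->C; (2,7):dx=-6,dy=+8->D; (2,8):dx=-3,dy=+5->D; (2,9):dx=-13,dy=-8->C
  (2,10):dx=-11,dy=-7->C; (3,4):dx=-9,dy=-8->C; (3,5):dx=-6,dy=-1->C; (3,6):dx=-7,dy=-6->C
  (3,7):dx=-5,dy=+5->D; (3,8):dx=-2,dy=+2->D; (3,9):dx=-12,dy=-11->C; (3,10):dx=-10,dy=-10->C
  (4,5):dx=+3,dy=+7->C; (4,6):dx=+2,dy=+2->C; (4,7):dx=+4,dy=+13->C; (4,8):dx=+7,dy=+10->C
  (4,9):dx=-3,dy=-3->C; (4,10):dx=-1,dy=-2->C; (5,6):dx=-1,dy=-5->C; (5,7):dx=+1,dy=+6->C
  (5,8):dx=+4,dy=+3->C; (5,9):dx=-6,dy=-10->C; (5,10):dx=-4,dy=-9->C; (6,7):dx=+2,dy=+11->C
  (6,8):dx=+5,dy=+8->C; (6,9):dx=-5,dy=-5->C; (6,10):dx=-3,dy=-4->C; (7,8):dx=+3,dy=-3->D
  (7,9):dx=-7,dy=-16->C; (7,10):dx=-5,dy=-15->C; (8,9):dx=-10,dy=-13->C; (8,10):dx=-8,dy=-12->C
  (9,10):dx=+2,dy=+1->C
Step 2: C = 32, D = 13, total pairs = 45.
Step 3: tau = (C - D)/(n(n-1)/2) = (32 - 13)/45 = 0.422222.
Step 4: Exact two-sided p-value (enumerate n! = 3628800 permutations of y under H0): p = 0.108313.
Step 5: alpha = 0.05. fail to reject H0.

tau_b = 0.4222 (C=32, D=13), p = 0.108313, fail to reject H0.


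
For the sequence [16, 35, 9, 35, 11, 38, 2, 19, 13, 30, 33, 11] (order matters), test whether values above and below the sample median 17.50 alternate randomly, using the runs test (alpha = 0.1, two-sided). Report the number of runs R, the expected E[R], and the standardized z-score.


Step 1: Compute median = 17.50; label A = above, B = below.
Labels in order: BABABABABAAB  (n_A = 6, n_B = 6)
Step 2: Count runs R = 11.
Step 3: Under H0 (random ordering), E[R] = 2*n_A*n_B/(n_A+n_B) + 1 = 2*6*6/12 + 1 = 7.0000.
        Var[R] = 2*n_A*n_B*(2*n_A*n_B - n_A - n_B) / ((n_A+n_B)^2 * (n_A+n_B-1)) = 4320/1584 = 2.7273.
        SD[R] = 1.6514.
Step 4: Continuity-corrected z = (R - 0.5 - E[R]) / SD[R] = (11 - 0.5 - 7.0000) / 1.6514 = 2.1194.
Step 5: Two-sided p-value via normal approximation = 2*(1 - Phi(|z|)) = 0.034060.
Step 6: alpha = 0.1. reject H0.

R = 11, z = 2.1194, p = 0.034060, reject H0.


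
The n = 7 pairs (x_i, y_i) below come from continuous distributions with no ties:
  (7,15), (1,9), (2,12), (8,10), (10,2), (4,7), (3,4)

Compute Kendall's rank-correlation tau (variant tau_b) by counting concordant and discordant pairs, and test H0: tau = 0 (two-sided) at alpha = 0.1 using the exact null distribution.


Step 1: Enumerate the 21 unordered pairs (i,j) with i<j and classify each by sign(x_j-x_i) * sign(y_j-y_i).
  (1,2):dx=-6,dy=-6->C; (1,3):dx=-5,dy=-3->C; (1,4):dx=+1,dy=-5->D; (1,5):dx=+3,dy=-13->D
  (1,6):dx=-3,dy=-8->C; (1,7):dx=-4,dy=-11->C; (2,3):dx=+1,dy=+3->C; (2,4):dx=+7,dy=+1->C
  (2,5):dx=+9,dy=-7->D; (2,6):dx=+3,dy=-2->D; (2,7):dx=+2,dy=-5->D; (3,4):dx=+6,dy=-2->D
  (3,5):dx=+8,dy=-10->D; (3,6):dx=+2,dy=-5->D; (3,7):dx=+1,dy=-8->D; (4,5):dx=+2,dy=-8->D
  (4,6):dx=-4,dy=-3->C; (4,7):dx=-5,dy=-6->C; (5,6):dx=-6,dy=+5->D; (5,7):dx=-7,dy=+2->D
  (6,7):dx=-1,dy=-3->C
Step 2: C = 9, D = 12, total pairs = 21.
Step 3: tau = (C - D)/(n(n-1)/2) = (9 - 12)/21 = -0.142857.
Step 4: Exact two-sided p-value (enumerate n! = 5040 permutations of y under H0): p = 0.772619.
Step 5: alpha = 0.1. fail to reject H0.

tau_b = -0.1429 (C=9, D=12), p = 0.772619, fail to reject H0.


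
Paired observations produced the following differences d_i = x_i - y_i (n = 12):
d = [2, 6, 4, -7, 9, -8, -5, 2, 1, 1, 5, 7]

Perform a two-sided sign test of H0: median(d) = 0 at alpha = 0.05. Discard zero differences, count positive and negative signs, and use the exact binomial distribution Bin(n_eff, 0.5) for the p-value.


Step 1: Discard zero differences. Original n = 12; n_eff = number of nonzero differences = 12.
Nonzero differences (with sign): +2, +6, +4, -7, +9, -8, -5, +2, +1, +1, +5, +7
Step 2: Count signs: positive = 9, negative = 3.
Step 3: Under H0: P(positive) = 0.5, so the number of positives S ~ Bin(12, 0.5).
Step 4: Two-sided exact p-value = sum of Bin(12,0.5) probabilities at or below the observed probability = 0.145996.
Step 5: alpha = 0.05. fail to reject H0.

n_eff = 12, pos = 9, neg = 3, p = 0.145996, fail to reject H0.


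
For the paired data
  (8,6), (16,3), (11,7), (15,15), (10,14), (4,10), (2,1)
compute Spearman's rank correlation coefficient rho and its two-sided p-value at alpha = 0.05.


Step 1: Rank x and y separately (midranks; no ties here).
rank(x): 8->3, 16->7, 11->5, 15->6, 10->4, 4->2, 2->1
rank(y): 6->3, 3->2, 7->4, 15->7, 14->6, 10->5, 1->1
Step 2: d_i = R_x(i) - R_y(i); compute d_i^2.
  (3-3)^2=0, (7-2)^2=25, (5-4)^2=1, (6-7)^2=1, (4-6)^2=4, (2-5)^2=9, (1-1)^2=0
sum(d^2) = 40.
Step 3: rho = 1 - 6*40 / (7*(7^2 - 1)) = 1 - 240/336 = 0.285714.
Step 4: Under H0, t = rho * sqrt((n-2)/(1-rho^2)) = 0.6667 ~ t(5).
Step 5: Two-sided p-value from the t-distribution with 5 df = 0.534509.
Step 6: alpha = 0.05. fail to reject H0.

rho = 0.2857, p = 0.534509, fail to reject H0 at alpha = 0.05.


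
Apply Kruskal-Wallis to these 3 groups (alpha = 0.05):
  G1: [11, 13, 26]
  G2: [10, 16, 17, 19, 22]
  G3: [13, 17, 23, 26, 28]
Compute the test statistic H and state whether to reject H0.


Step 1: Combine all N = 13 observations and assign midranks.
sorted (value, group, rank): (10,G2,1), (11,G1,2), (13,G1,3.5), (13,G3,3.5), (16,G2,5), (17,G2,6.5), (17,G3,6.5), (19,G2,8), (22,G2,9), (23,G3,10), (26,G1,11.5), (26,G3,11.5), (28,G3,13)
Step 2: Sum ranks within each group.
R_1 = 17 (n_1 = 3)
R_2 = 29.5 (n_2 = 5)
R_3 = 44.5 (n_3 = 5)
Step 3: H = 12/(N(N+1)) * sum(R_i^2/n_i) - 3(N+1)
     = 12/(13*14) * (17^2/3 + 29.5^2/5 + 44.5^2/5) - 3*14
     = 0.065934 * 666.433 - 42
     = 1.940659.
Step 4: Ties present; correction factor C = 1 - 18/(13^3 - 13) = 0.991758. Corrected H = 1.940659 / 0.991758 = 1.956787.
Step 5: Under H0, H ~ chi^2(2); p-value = 0.375915.
Step 6: alpha = 0.05. fail to reject H0.

H = 1.9568, df = 2, p = 0.375915, fail to reject H0.


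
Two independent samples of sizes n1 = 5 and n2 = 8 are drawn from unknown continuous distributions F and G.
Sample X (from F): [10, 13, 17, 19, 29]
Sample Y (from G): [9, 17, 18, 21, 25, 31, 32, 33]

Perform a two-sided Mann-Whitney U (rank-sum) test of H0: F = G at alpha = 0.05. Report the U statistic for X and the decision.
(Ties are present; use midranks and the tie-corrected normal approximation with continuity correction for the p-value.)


Step 1: Combine and sort all 13 observations; assign midranks.
sorted (value, group): (9,Y), (10,X), (13,X), (17,X), (17,Y), (18,Y), (19,X), (21,Y), (25,Y), (29,X), (31,Y), (32,Y), (33,Y)
ranks: 9->1, 10->2, 13->3, 17->4.5, 17->4.5, 18->6, 19->7, 21->8, 25->9, 29->10, 31->11, 32->12, 33->13
Step 2: Rank sum for X: R1 = 2 + 3 + 4.5 + 7 + 10 = 26.5.
Step 3: U_X = R1 - n1(n1+1)/2 = 26.5 - 5*6/2 = 26.5 - 15 = 11.5.
       U_Y = n1*n2 - U_X = 40 - 11.5 = 28.5.
Step 4: Ties are present, so use the tie-corrected normal approximation (with continuity correction) for the p-value.
Step 5: p-value = 0.240919; compare to alpha = 0.05. fail to reject H0.

U_X = 11.5, p = 0.240919, fail to reject H0 at alpha = 0.05.


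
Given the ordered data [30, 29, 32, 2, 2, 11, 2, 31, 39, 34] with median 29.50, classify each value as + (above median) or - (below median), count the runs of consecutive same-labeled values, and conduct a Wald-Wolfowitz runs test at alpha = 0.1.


Step 1: Compute median = 29.50; label A = above, B = below.
Labels in order: ABABBBBAAA  (n_A = 5, n_B = 5)
Step 2: Count runs R = 5.
Step 3: Under H0 (random ordering), E[R] = 2*n_A*n_B/(n_A+n_B) + 1 = 2*5*5/10 + 1 = 6.0000.
        Var[R] = 2*n_A*n_B*(2*n_A*n_B - n_A - n_B) / ((n_A+n_B)^2 * (n_A+n_B-1)) = 2000/900 = 2.2222.
        SD[R] = 1.4907.
Step 4: Continuity-corrected z = (R + 0.5 - E[R]) / SD[R] = (5 + 0.5 - 6.0000) / 1.4907 = -0.3354.
Step 5: Two-sided p-value via normal approximation = 2*(1 - Phi(|z|)) = 0.737316.
Step 6: alpha = 0.1. fail to reject H0.

R = 5, z = -0.3354, p = 0.737316, fail to reject H0.


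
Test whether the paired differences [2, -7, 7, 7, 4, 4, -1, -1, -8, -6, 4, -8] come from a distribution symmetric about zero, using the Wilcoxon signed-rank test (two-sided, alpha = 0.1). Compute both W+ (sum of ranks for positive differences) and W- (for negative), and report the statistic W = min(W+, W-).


Step 1: Drop any zero differences (none here) and take |d_i|.
|d| = [2, 7, 7, 7, 4, 4, 1, 1, 8, 6, 4, 8]
Step 2: Midrank |d_i| (ties get averaged ranks).
ranks: |2|->3, |7|->9, |7|->9, |7|->9, |4|->5, |4|->5, |1|->1.5, |1|->1.5, |8|->11.5, |6|->7, |4|->5, |8|->11.5
Step 3: Attach original signs; sum ranks with positive sign and with negative sign.
W+ = 3 + 9 + 9 + 5 + 5 + 5 = 36
W- = 9 + 1.5 + 1.5 + 11.5 + 7 + 11.5 = 42
(Check: W+ + W- = 78 should equal n(n+1)/2 = 78.)
Step 4: Test statistic W = min(W+, W-) = 36.
Step 5: Ties in |d|, so use the tie-corrected normal approximation.
        E[W] = n(n+1)/4 = 12*13/4 = 39.
        Tie groups: |d|=1 (t=2), |d|=4 (t=3), |d|=7 (t=3), |d|=8 (t=2); sum(t^3 - t) = 60.
        Var[W] = n(n+1)(2n+1)/24 - sum(t^3-t)/48 = 3900/24 - 60/48 = 161.25.
        z = (W - E[W]) / sqrt(Var[W]) = (36 - 39) / 12.6984 = -0.2362.
        Two-sided p = 2*Phi(z) = 0.813239.
Step 6: alpha = 0.1. fail to reject H0.

W+ = 36, W- = 42, W = min = 36, p = 0.813239, fail to reject H0.


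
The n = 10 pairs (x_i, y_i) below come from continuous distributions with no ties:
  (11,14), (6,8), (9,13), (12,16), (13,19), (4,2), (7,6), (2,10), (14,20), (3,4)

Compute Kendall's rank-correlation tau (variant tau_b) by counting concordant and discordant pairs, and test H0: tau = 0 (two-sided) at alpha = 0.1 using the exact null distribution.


Step 1: Enumerate the 45 unordered pairs (i,j) with i<j and classify each by sign(x_j-x_i) * sign(y_j-y_i).
  (1,2):dx=-5,dy=-6->C; (1,3):dx=-2,dy=-1->C; (1,4):dx=+1,dy=+2->C; (1,5):dx=+2,dy=+5->C
  (1,6):dx=-7,dy=-12->C; (1,7):dx=-4,dy=-8->C; (1,8):dx=-9,dy=-4->C; (1,9):dx=+3,dy=+6->C
  (1,10):dx=-8,dy=-10->C; (2,3):dx=+3,dy=+5->C; (2,4):dx=+6,dy=+8->C; (2,5):dx=+7,dy=+11->C
  (2,6):dx=-2,dy=-6->C; (2,7):dx=+1,dy=-2->D; (2,8):dx=-4,dy=+2->D; (2,9):dx=+8,dy=+12->C
  (2,10):dx=-3,dy=-4->C; (3,4):dx=+3,dy=+3->C; (3,5):dx=+4,dy=+6->C; (3,6):dx=-5,dy=-11->C
  (3,7):dx=-2,dy=-7->C; (3,8):dx=-7,dy=-3->C; (3,9):dx=+5,dy=+7->C; (3,10):dx=-6,dy=-9->C
  (4,5):dx=+1,dy=+3->C; (4,6):dx=-8,dy=-14->C; (4,7):dx=-5,dy=-10->C; (4,8):dx=-10,dy=-6->C
  (4,9):dx=+2,dy=+4->C; (4,10):dx=-9,dy=-12->C; (5,6):dx=-9,dy=-17->C; (5,7):dx=-6,dy=-13->C
  (5,8):dx=-11,dy=-9->C; (5,9):dx=+1,dy=+1->C; (5,10):dx=-10,dy=-15->C; (6,7):dx=+3,dy=+4->C
  (6,8):dx=-2,dy=+8->D; (6,9):dx=+10,dy=+18->C; (6,10):dx=-1,dy=+2->D; (7,8):dx=-5,dy=+4->D
  (7,9):dx=+7,dy=+14->C; (7,10):dx=-4,dy=-2->C; (8,9):dx=+12,dy=+10->C; (8,10):dx=+1,dy=-6->D
  (9,10):dx=-11,dy=-16->C
Step 2: C = 39, D = 6, total pairs = 45.
Step 3: tau = (C - D)/(n(n-1)/2) = (39 - 6)/45 = 0.733333.
Step 4: Exact two-sided p-value (enumerate n! = 3628800 permutations of y under H0): p = 0.002213.
Step 5: alpha = 0.1. reject H0.

tau_b = 0.7333 (C=39, D=6), p = 0.002213, reject H0.


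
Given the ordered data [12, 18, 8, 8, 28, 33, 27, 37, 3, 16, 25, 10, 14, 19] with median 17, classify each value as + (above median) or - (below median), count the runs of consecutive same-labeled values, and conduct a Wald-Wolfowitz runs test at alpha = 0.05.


Step 1: Compute median = 17; label A = above, B = below.
Labels in order: BABBAAAABBABBA  (n_A = 7, n_B = 7)
Step 2: Count runs R = 8.
Step 3: Under H0 (random ordering), E[R] = 2*n_A*n_B/(n_A+n_B) + 1 = 2*7*7/14 + 1 = 8.0000.
        Var[R] = 2*n_A*n_B*(2*n_A*n_B - n_A - n_B) / ((n_A+n_B)^2 * (n_A+n_B-1)) = 8232/2548 = 3.2308.
        SD[R] = 1.7974.
Step 4: R = E[R], so z = 0 with no continuity correction.
Step 5: Two-sided p-value via normal approximation = 2*(1 - Phi(|z|)) = 1.000000.
Step 6: alpha = 0.05. fail to reject H0.

R = 8, z = 0.0000, p = 1.000000, fail to reject H0.


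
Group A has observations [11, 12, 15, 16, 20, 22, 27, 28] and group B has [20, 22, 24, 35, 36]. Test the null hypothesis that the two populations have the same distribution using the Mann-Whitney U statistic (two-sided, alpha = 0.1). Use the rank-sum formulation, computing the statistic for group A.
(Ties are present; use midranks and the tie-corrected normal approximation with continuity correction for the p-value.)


Step 1: Combine and sort all 13 observations; assign midranks.
sorted (value, group): (11,X), (12,X), (15,X), (16,X), (20,X), (20,Y), (22,X), (22,Y), (24,Y), (27,X), (28,X), (35,Y), (36,Y)
ranks: 11->1, 12->2, 15->3, 16->4, 20->5.5, 20->5.5, 22->7.5, 22->7.5, 24->9, 27->10, 28->11, 35->12, 36->13
Step 2: Rank sum for X: R1 = 1 + 2 + 3 + 4 + 5.5 + 7.5 + 10 + 11 = 44.
Step 3: U_X = R1 - n1(n1+1)/2 = 44 - 8*9/2 = 44 - 36 = 8.
       U_Y = n1*n2 - U_X = 40 - 8 = 32.
Step 4: Ties are present, so use the tie-corrected normal approximation (with continuity correction) for the p-value.
Step 5: p-value = 0.091397; compare to alpha = 0.1. reject H0.

U_X = 8, p = 0.091397, reject H0 at alpha = 0.1.


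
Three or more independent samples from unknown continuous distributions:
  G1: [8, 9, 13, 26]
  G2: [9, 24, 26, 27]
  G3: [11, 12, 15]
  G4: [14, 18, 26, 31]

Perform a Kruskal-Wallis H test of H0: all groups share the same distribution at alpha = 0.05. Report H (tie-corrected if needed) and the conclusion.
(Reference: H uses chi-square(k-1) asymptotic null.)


Step 1: Combine all N = 15 observations and assign midranks.
sorted (value, group, rank): (8,G1,1), (9,G1,2.5), (9,G2,2.5), (11,G3,4), (12,G3,5), (13,G1,6), (14,G4,7), (15,G3,8), (18,G4,9), (24,G2,10), (26,G1,12), (26,G2,12), (26,G4,12), (27,G2,14), (31,G4,15)
Step 2: Sum ranks within each group.
R_1 = 21.5 (n_1 = 4)
R_2 = 38.5 (n_2 = 4)
R_3 = 17 (n_3 = 3)
R_4 = 43 (n_4 = 4)
Step 3: H = 12/(N(N+1)) * sum(R_i^2/n_i) - 3(N+1)
     = 12/(15*16) * (21.5^2/4 + 38.5^2/4 + 17^2/3 + 43^2/4) - 3*16
     = 0.050000 * 1044.71 - 48
     = 4.235417.
Step 4: Ties present; correction factor C = 1 - 30/(15^3 - 15) = 0.991071. Corrected H = 4.235417 / 0.991071 = 4.273574.
Step 5: Under H0, H ~ chi^2(3); p-value = 0.233398.
Step 6: alpha = 0.05. fail to reject H0.

H = 4.2736, df = 3, p = 0.233398, fail to reject H0.


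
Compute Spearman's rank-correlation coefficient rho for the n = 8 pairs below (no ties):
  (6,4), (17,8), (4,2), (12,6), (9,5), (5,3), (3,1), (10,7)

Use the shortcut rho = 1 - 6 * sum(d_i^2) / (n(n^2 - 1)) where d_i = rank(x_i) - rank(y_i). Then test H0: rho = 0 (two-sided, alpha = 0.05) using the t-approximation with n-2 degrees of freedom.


Step 1: Rank x and y separately (midranks; no ties here).
rank(x): 6->4, 17->8, 4->2, 12->7, 9->5, 5->3, 3->1, 10->6
rank(y): 4->4, 8->8, 2->2, 6->6, 5->5, 3->3, 1->1, 7->7
Step 2: d_i = R_x(i) - R_y(i); compute d_i^2.
  (4-4)^2=0, (8-8)^2=0, (2-2)^2=0, (7-6)^2=1, (5-5)^2=0, (3-3)^2=0, (1-1)^2=0, (6-7)^2=1
sum(d^2) = 2.
Step 3: rho = 1 - 6*2 / (8*(8^2 - 1)) = 1 - 12/504 = 0.976190.
Step 4: Under H0, t = rho * sqrt((n-2)/(1-rho^2)) = 11.0235 ~ t(6).
Step 5: Two-sided p-value from the t-distribution with 6 df = 0.000033.
Step 6: alpha = 0.05. reject H0.

rho = 0.9762, p = 0.000033, reject H0 at alpha = 0.05.


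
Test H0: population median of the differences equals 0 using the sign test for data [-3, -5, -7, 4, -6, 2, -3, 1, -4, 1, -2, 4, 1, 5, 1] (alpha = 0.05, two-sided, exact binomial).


Step 1: Discard zero differences. Original n = 15; n_eff = number of nonzero differences = 15.
Nonzero differences (with sign): -3, -5, -7, +4, -6, +2, -3, +1, -4, +1, -2, +4, +1, +5, +1
Step 2: Count signs: positive = 8, negative = 7.
Step 3: Under H0: P(positive) = 0.5, so the number of positives S ~ Bin(15, 0.5).
Step 4: Two-sided exact p-value = sum of Bin(15,0.5) probabilities at or below the observed probability = 1.000000.
Step 5: alpha = 0.05. fail to reject H0.

n_eff = 15, pos = 8, neg = 7, p = 1.000000, fail to reject H0.


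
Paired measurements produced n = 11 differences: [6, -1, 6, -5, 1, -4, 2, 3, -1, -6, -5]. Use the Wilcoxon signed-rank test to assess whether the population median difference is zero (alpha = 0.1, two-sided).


Step 1: Drop any zero differences (none here) and take |d_i|.
|d| = [6, 1, 6, 5, 1, 4, 2, 3, 1, 6, 5]
Step 2: Midrank |d_i| (ties get averaged ranks).
ranks: |6|->10, |1|->2, |6|->10, |5|->7.5, |1|->2, |4|->6, |2|->4, |3|->5, |1|->2, |6|->10, |5|->7.5
Step 3: Attach original signs; sum ranks with positive sign and with negative sign.
W+ = 10 + 10 + 2 + 4 + 5 = 31
W- = 2 + 7.5 + 6 + 2 + 10 + 7.5 = 35
(Check: W+ + W- = 66 should equal n(n+1)/2 = 66.)
Step 4: Test statistic W = min(W+, W-) = 31.
Step 5: Ties in |d|, so use the tie-corrected normal approximation.
        E[W] = n(n+1)/4 = 11*12/4 = 33.
        Tie groups: |d|=1 (t=3), |d|=5 (t=2), |d|=6 (t=3); sum(t^3 - t) = 54.
        Var[W] = n(n+1)(2n+1)/24 - sum(t^3-t)/48 = 3036/24 - 54/48 = 125.375.
        z = (W - E[W]) / sqrt(Var[W]) = (31 - 33) / 11.1971 = -0.1786.
        Two-sided p = 2*Phi(z) = 0.858238.
Step 6: alpha = 0.1. fail to reject H0.

W+ = 31, W- = 35, W = min = 31, p = 0.858238, fail to reject H0.


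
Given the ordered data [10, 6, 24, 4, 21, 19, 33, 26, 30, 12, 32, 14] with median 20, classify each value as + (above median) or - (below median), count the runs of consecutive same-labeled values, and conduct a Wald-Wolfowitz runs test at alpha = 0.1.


Step 1: Compute median = 20; label A = above, B = below.
Labels in order: BBABABAAABAB  (n_A = 6, n_B = 6)
Step 2: Count runs R = 9.
Step 3: Under H0 (random ordering), E[R] = 2*n_A*n_B/(n_A+n_B) + 1 = 2*6*6/12 + 1 = 7.0000.
        Var[R] = 2*n_A*n_B*(2*n_A*n_B - n_A - n_B) / ((n_A+n_B)^2 * (n_A+n_B-1)) = 4320/1584 = 2.7273.
        SD[R] = 1.6514.
Step 4: Continuity-corrected z = (R - 0.5 - E[R]) / SD[R] = (9 - 0.5 - 7.0000) / 1.6514 = 0.9083.
Step 5: Two-sided p-value via normal approximation = 2*(1 - Phi(|z|)) = 0.363722.
Step 6: alpha = 0.1. fail to reject H0.

R = 9, z = 0.9083, p = 0.363722, fail to reject H0.


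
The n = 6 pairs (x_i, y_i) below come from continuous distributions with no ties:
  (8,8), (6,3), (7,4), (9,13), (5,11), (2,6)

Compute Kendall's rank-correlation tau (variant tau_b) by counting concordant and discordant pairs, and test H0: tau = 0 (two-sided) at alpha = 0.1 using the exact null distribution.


Step 1: Enumerate the 15 unordered pairs (i,j) with i<j and classify each by sign(x_j-x_i) * sign(y_j-y_i).
  (1,2):dx=-2,dy=-5->C; (1,3):dx=-1,dy=-4->C; (1,4):dx=+1,dy=+5->C; (1,5):dx=-3,dy=+3->D
  (1,6):dx=-6,dy=-2->C; (2,3):dx=+1,dy=+1->C; (2,4):dx=+3,dy=+10->C; (2,5):dx=-1,dy=+8->D
  (2,6):dx=-4,dy=+3->D; (3,4):dx=+2,dy=+9->C; (3,5):dx=-2,dy=+7->D; (3,6):dx=-5,dy=+2->D
  (4,5):dx=-4,dy=-2->C; (4,6):dx=-7,dy=-7->C; (5,6):dx=-3,dy=-5->C
Step 2: C = 10, D = 5, total pairs = 15.
Step 3: tau = (C - D)/(n(n-1)/2) = (10 - 5)/15 = 0.333333.
Step 4: Exact two-sided p-value (enumerate n! = 720 permutations of y under H0): p = 0.469444.
Step 5: alpha = 0.1. fail to reject H0.

tau_b = 0.3333 (C=10, D=5), p = 0.469444, fail to reject H0.


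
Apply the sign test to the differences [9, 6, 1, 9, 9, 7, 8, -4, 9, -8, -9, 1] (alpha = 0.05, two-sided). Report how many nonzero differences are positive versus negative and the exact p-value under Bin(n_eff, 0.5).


Step 1: Discard zero differences. Original n = 12; n_eff = number of nonzero differences = 12.
Nonzero differences (with sign): +9, +6, +1, +9, +9, +7, +8, -4, +9, -8, -9, +1
Step 2: Count signs: positive = 9, negative = 3.
Step 3: Under H0: P(positive) = 0.5, so the number of positives S ~ Bin(12, 0.5).
Step 4: Two-sided exact p-value = sum of Bin(12,0.5) probabilities at or below the observed probability = 0.145996.
Step 5: alpha = 0.05. fail to reject H0.

n_eff = 12, pos = 9, neg = 3, p = 0.145996, fail to reject H0.


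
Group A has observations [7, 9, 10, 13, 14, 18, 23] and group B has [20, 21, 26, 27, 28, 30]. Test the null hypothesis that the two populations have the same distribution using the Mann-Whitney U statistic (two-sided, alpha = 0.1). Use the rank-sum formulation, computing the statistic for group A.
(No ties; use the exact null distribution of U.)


Step 1: Combine and sort all 13 observations; assign midranks.
sorted (value, group): (7,X), (9,X), (10,X), (13,X), (14,X), (18,X), (20,Y), (21,Y), (23,X), (26,Y), (27,Y), (28,Y), (30,Y)
ranks: 7->1, 9->2, 10->3, 13->4, 14->5, 18->6, 20->7, 21->8, 23->9, 26->10, 27->11, 28->12, 30->13
Step 2: Rank sum for X: R1 = 1 + 2 + 3 + 4 + 5 + 6 + 9 = 30.
Step 3: U_X = R1 - n1(n1+1)/2 = 30 - 7*8/2 = 30 - 28 = 2.
       U_Y = n1*n2 - U_X = 42 - 2 = 40.
Step 4: No ties, so the exact null distribution of U (based on enumerating the C(13,7) = 1716 equally likely rank assignments) gives the two-sided p-value.
Step 5: p-value = 0.004662; compare to alpha = 0.1. reject H0.

U_X = 2, p = 0.004662, reject H0 at alpha = 0.1.


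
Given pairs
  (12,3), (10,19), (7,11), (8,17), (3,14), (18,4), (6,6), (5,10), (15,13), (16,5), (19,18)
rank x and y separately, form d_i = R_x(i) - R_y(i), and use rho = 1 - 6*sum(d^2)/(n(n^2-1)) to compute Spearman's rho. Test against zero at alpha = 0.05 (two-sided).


Step 1: Rank x and y separately (midranks; no ties here).
rank(x): 12->7, 10->6, 7->4, 8->5, 3->1, 18->10, 6->3, 5->2, 15->8, 16->9, 19->11
rank(y): 3->1, 19->11, 11->6, 17->9, 14->8, 4->2, 6->4, 10->5, 13->7, 5->3, 18->10
Step 2: d_i = R_x(i) - R_y(i); compute d_i^2.
  (7-1)^2=36, (6-11)^2=25, (4-6)^2=4, (5-9)^2=16, (1-8)^2=49, (10-2)^2=64, (3-4)^2=1, (2-5)^2=9, (8-7)^2=1, (9-3)^2=36, (11-10)^2=1
sum(d^2) = 242.
Step 3: rho = 1 - 6*242 / (11*(11^2 - 1)) = 1 - 1452/1320 = -0.100000.
Step 4: Under H0, t = rho * sqrt((n-2)/(1-rho^2)) = -0.3015 ~ t(9).
Step 5: Two-sided p-value from the t-distribution with 9 df = 0.769875.
Step 6: alpha = 0.05. fail to reject H0.

rho = -0.1000, p = 0.769875, fail to reject H0 at alpha = 0.05.


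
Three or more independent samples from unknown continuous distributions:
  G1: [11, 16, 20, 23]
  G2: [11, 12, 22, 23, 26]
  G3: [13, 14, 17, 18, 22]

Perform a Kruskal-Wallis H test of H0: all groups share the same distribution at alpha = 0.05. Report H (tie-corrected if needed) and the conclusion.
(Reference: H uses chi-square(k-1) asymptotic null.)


Step 1: Combine all N = 14 observations and assign midranks.
sorted (value, group, rank): (11,G1,1.5), (11,G2,1.5), (12,G2,3), (13,G3,4), (14,G3,5), (16,G1,6), (17,G3,7), (18,G3,8), (20,G1,9), (22,G2,10.5), (22,G3,10.5), (23,G1,12.5), (23,G2,12.5), (26,G2,14)
Step 2: Sum ranks within each group.
R_1 = 29 (n_1 = 4)
R_2 = 41.5 (n_2 = 5)
R_3 = 34.5 (n_3 = 5)
Step 3: H = 12/(N(N+1)) * sum(R_i^2/n_i) - 3(N+1)
     = 12/(14*15) * (29^2/4 + 41.5^2/5 + 34.5^2/5) - 3*15
     = 0.057143 * 792.75 - 45
     = 0.300000.
Step 4: Ties present; correction factor C = 1 - 18/(14^3 - 14) = 0.993407. Corrected H = 0.300000 / 0.993407 = 0.301991.
Step 5: Under H0, H ~ chi^2(2); p-value = 0.859852.
Step 6: alpha = 0.05. fail to reject H0.

H = 0.3020, df = 2, p = 0.859852, fail to reject H0.


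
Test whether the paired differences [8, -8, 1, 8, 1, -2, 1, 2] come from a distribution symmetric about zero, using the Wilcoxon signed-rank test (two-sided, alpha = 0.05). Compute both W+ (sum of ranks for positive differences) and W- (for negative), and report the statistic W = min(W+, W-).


Step 1: Drop any zero differences (none here) and take |d_i|.
|d| = [8, 8, 1, 8, 1, 2, 1, 2]
Step 2: Midrank |d_i| (ties get averaged ranks).
ranks: |8|->7, |8|->7, |1|->2, |8|->7, |1|->2, |2|->4.5, |1|->2, |2|->4.5
Step 3: Attach original signs; sum ranks with positive sign and with negative sign.
W+ = 7 + 2 + 7 + 2 + 2 + 4.5 = 24.5
W- = 7 + 4.5 = 11.5
(Check: W+ + W- = 36 should equal n(n+1)/2 = 36.)
Step 4: Test statistic W = min(W+, W-) = 11.5.
Step 5: Ties in |d|, so use the tie-corrected normal approximation.
        E[W] = n(n+1)/4 = 8*9/4 = 18.
        Tie groups: |d|=1 (t=3), |d|=2 (t=2), |d|=8 (t=3); sum(t^3 - t) = 54.
        Var[W] = n(n+1)(2n+1)/24 - sum(t^3-t)/48 = 1224/24 - 54/48 = 49.875.
        z = (W - E[W]) / sqrt(Var[W]) = (11.5 - 18) / 7.0622 = -0.9204.
        Two-sided p = 2*Phi(z) = 0.357369.
Step 6: alpha = 0.05. fail to reject H0.

W+ = 24.5, W- = 11.5, W = min = 11.5, p = 0.357369, fail to reject H0.


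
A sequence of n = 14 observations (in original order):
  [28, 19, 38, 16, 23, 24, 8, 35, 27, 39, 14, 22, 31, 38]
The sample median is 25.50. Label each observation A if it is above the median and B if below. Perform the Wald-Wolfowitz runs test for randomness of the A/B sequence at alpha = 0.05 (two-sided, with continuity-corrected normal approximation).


Step 1: Compute median = 25.50; label A = above, B = below.
Labels in order: ABABBBBAAABBAA  (n_A = 7, n_B = 7)
Step 2: Count runs R = 7.
Step 3: Under H0 (random ordering), E[R] = 2*n_A*n_B/(n_A+n_B) + 1 = 2*7*7/14 + 1 = 8.0000.
        Var[R] = 2*n_A*n_B*(2*n_A*n_B - n_A - n_B) / ((n_A+n_B)^2 * (n_A+n_B-1)) = 8232/2548 = 3.2308.
        SD[R] = 1.7974.
Step 4: Continuity-corrected z = (R + 0.5 - E[R]) / SD[R] = (7 + 0.5 - 8.0000) / 1.7974 = -0.2782.
Step 5: Two-sided p-value via normal approximation = 2*(1 - Phi(|z|)) = 0.780879.
Step 6: alpha = 0.05. fail to reject H0.

R = 7, z = -0.2782, p = 0.780879, fail to reject H0.
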